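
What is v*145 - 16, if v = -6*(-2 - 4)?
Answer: 5204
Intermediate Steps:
v = 36 (v = -6*(-6) = 36)
v*145 - 16 = 36*145 - 16 = 5220 - 16 = 5204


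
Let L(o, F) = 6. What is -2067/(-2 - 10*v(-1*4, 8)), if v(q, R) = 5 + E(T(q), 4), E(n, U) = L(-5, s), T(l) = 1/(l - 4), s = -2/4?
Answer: 2067/112 ≈ 18.455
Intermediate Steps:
s = -½ (s = -2*¼ = -½ ≈ -0.50000)
T(l) = 1/(-4 + l)
E(n, U) = 6
v(q, R) = 11 (v(q, R) = 5 + 6 = 11)
-2067/(-2 - 10*v(-1*4, 8)) = -2067/(-2 - 10*11) = -2067/(-2 - 110) = -2067/(-112) = -2067*(-1/112) = 2067/112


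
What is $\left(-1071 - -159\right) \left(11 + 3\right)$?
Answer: $-12768$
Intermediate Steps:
$\left(-1071 - -159\right) \left(11 + 3\right) = \left(-1071 + 159\right) 14 = \left(-912\right) 14 = -12768$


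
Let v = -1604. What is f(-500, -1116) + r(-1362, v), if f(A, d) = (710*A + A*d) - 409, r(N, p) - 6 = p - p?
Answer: 202597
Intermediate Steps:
r(N, p) = 6 (r(N, p) = 6 + (p - p) = 6 + 0 = 6)
f(A, d) = -409 + 710*A + A*d
f(-500, -1116) + r(-1362, v) = (-409 + 710*(-500) - 500*(-1116)) + 6 = (-409 - 355000 + 558000) + 6 = 202591 + 6 = 202597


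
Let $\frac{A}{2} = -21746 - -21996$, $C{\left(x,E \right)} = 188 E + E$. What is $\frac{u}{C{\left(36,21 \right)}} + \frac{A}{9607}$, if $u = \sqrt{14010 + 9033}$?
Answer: $\frac{500}{9607} + \frac{\sqrt{23043}}{3969} \approx 0.090292$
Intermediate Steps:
$C{\left(x,E \right)} = 189 E$
$A = 500$ ($A = 2 \left(-21746 - -21996\right) = 2 \left(-21746 + 21996\right) = 2 \cdot 250 = 500$)
$u = \sqrt{23043} \approx 151.8$
$\frac{u}{C{\left(36,21 \right)}} + \frac{A}{9607} = \frac{\sqrt{23043}}{189 \cdot 21} + \frac{500}{9607} = \frac{\sqrt{23043}}{3969} + 500 \cdot \frac{1}{9607} = \sqrt{23043} \cdot \frac{1}{3969} + \frac{500}{9607} = \frac{\sqrt{23043}}{3969} + \frac{500}{9607} = \frac{500}{9607} + \frac{\sqrt{23043}}{3969}$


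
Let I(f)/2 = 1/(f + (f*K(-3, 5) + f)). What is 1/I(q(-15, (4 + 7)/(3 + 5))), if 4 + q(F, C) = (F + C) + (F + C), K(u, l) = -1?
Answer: -125/8 ≈ -15.625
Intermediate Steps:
q(F, C) = -4 + 2*C + 2*F (q(F, C) = -4 + ((F + C) + (F + C)) = -4 + ((C + F) + (C + F)) = -4 + (2*C + 2*F) = -4 + 2*C + 2*F)
I(f) = 2/f (I(f) = 2/(f + (f*(-1) + f)) = 2/(f + (-f + f)) = 2/(f + 0) = 2/f)
1/I(q(-15, (4 + 7)/(3 + 5))) = 1/(2/(-4 + 2*((4 + 7)/(3 + 5)) + 2*(-15))) = 1/(2/(-4 + 2*(11/8) - 30)) = 1/(2/(-4 + 11/4 - 30)) = 1/(2/(-125/4)) = 1/(2*(-4/125)) = 1/(-8/125) = -125/8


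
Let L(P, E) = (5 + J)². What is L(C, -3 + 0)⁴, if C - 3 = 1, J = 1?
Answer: 1679616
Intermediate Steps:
C = 4 (C = 3 + 1 = 4)
L(P, E) = 36 (L(P, E) = (5 + 1)² = 6² = 36)
L(C, -3 + 0)⁴ = 36⁴ = 1679616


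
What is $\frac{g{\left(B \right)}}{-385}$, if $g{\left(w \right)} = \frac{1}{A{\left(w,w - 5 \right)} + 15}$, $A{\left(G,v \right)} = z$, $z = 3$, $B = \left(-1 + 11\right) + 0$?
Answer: $- \frac{1}{6930} \approx -0.0001443$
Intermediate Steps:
$B = 10$ ($B = 10 + 0 = 10$)
$A{\left(G,v \right)} = 3$
$g{\left(w \right)} = \frac{1}{18}$ ($g{\left(w \right)} = \frac{1}{3 + 15} = \frac{1}{18}$)
$\frac{g{\left(B \right)}}{-385} = \frac{1}{18 \left(-385\right)} = \frac{1}{18} \left(- \frac{1}{385}\right) = - \frac{1}{6930}$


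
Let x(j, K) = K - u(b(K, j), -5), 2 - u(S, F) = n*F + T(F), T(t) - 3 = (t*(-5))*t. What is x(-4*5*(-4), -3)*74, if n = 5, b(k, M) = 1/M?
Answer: -11248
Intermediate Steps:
T(t) = 3 - 5*t**2 (T(t) = 3 + (t*(-5))*t = 3 + (-5*t)*t = 3 - 5*t**2)
u(S, F) = -1 - 5*F + 5*F**2 (u(S, F) = 2 - (5*F + (3 - 5*F**2)) = 2 - (3 - 5*F**2 + 5*F) = 2 + (-3 - 5*F + 5*F**2) = -1 - 5*F + 5*F**2)
x(j, K) = -149 + K (x(j, K) = K - (-1 - 5*(-5) + 5*(-5)**2) = K - (-1 + 25 + 5*25) = K - (-1 + 25 + 125) = K - 1*149 = K - 149 = -149 + K)
x(-4*5*(-4), -3)*74 = (-149 - 3)*74 = -152*74 = -11248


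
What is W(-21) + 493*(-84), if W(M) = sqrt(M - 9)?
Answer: -41412 + I*sqrt(30) ≈ -41412.0 + 5.4772*I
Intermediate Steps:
W(M) = sqrt(-9 + M)
W(-21) + 493*(-84) = sqrt(-9 - 21) + 493*(-84) = sqrt(-30) - 41412 = I*sqrt(30) - 41412 = -41412 + I*sqrt(30)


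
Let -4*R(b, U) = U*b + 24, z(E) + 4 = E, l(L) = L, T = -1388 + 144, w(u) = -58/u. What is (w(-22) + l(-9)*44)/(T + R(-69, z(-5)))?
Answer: 17308/61831 ≈ 0.27992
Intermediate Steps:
T = -1244
z(E) = -4 + E
R(b, U) = -6 - U*b/4 (R(b, U) = -(U*b + 24)/4 = -(24 + U*b)/4 = -6 - U*b/4)
(w(-22) + l(-9)*44)/(T + R(-69, z(-5))) = (-58/(-22) - 9*44)/(-1244 + (-6 - ¼*(-4 - 5)*(-69))) = (-58*(-1/22) - 396)/(-1244 + (-6 - ¼*(-9)*(-69))) = (29/11 - 396)/(-1244 + (-6 - 621/4)) = -4327/(11*(-1244 - 645/4)) = -4327/(11*(-5621/4)) = -4327/11*(-4/5621) = 17308/61831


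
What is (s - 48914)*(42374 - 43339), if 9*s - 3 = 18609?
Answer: 45206390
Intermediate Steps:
s = 2068 (s = 1/3 + (1/9)*18609 = 1/3 + 6203/3 = 2068)
(s - 48914)*(42374 - 43339) = (2068 - 48914)*(42374 - 43339) = -46846*(-965) = 45206390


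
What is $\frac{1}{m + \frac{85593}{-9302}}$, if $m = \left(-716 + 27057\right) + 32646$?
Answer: $\frac{9302}{548611481} \approx 1.6956 \cdot 10^{-5}$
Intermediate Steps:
$m = 58987$ ($m = 26341 + 32646 = 58987$)
$\frac{1}{m + \frac{85593}{-9302}} = \frac{1}{58987 + \frac{85593}{-9302}} = \frac{1}{58987 + 85593 \left(- \frac{1}{9302}\right)} = \frac{1}{58987 - \frac{85593}{9302}} = \frac{1}{\frac{548611481}{9302}} = \frac{9302}{548611481}$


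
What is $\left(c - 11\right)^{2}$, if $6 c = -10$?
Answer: $\frac{1444}{9} \approx 160.44$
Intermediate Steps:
$c = - \frac{5}{3}$ ($c = \frac{1}{6} \left(-10\right) = - \frac{5}{3} \approx -1.6667$)
$\left(c - 11\right)^{2} = \left(- \frac{5}{3} - 11\right)^{2} = \left(- \frac{38}{3}\right)^{2} = \frac{1444}{9}$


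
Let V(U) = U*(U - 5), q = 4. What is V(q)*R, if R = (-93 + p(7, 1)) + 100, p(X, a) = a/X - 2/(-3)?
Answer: -656/21 ≈ -31.238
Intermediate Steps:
p(X, a) = 2/3 + a/X (p(X, a) = a/X - 2*(-1/3) = a/X + 2/3 = 2/3 + a/X)
R = 164/21 (R = (-93 + (2/3 + 1/7)) + 100 = (-93 + 17/21) + 100 = -1936/21 + 100 = 164/21 ≈ 7.8095)
V(U) = U*(-5 + U)
V(q)*R = (4*(-5 + 4))*(164/21) = (4*(-1))*(164/21) = -4*164/21 = -656/21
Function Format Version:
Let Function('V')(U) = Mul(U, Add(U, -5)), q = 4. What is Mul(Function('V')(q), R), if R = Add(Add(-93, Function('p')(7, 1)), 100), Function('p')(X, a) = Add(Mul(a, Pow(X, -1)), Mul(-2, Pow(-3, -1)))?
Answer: Rational(-656, 21) ≈ -31.238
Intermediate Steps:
Function('p')(X, a) = Add(Rational(2, 3), Mul(a, Pow(X, -1))) (Function('p')(X, a) = Add(Mul(a, Pow(X, -1)), Mul(-2, Rational(-1, 3))) = Add(Mul(a, Pow(X, -1)), Rational(2, 3)) = Add(Rational(2, 3), Mul(a, Pow(X, -1))))
R = Rational(164, 21) (R = Add(Add(-93, Add(Rational(2, 3), Mul(1, Pow(7, -1)))), 100) = Add(Add(-93, Add(Rational(2, 3), Mul(1, Rational(1, 7)))), 100) = Add(Add(-93, Add(Rational(2, 3), Rational(1, 7))), 100) = Add(Add(-93, Rational(17, 21)), 100) = Add(Rational(-1936, 21), 100) = Rational(164, 21) ≈ 7.8095)
Function('V')(U) = Mul(U, Add(-5, U))
Mul(Function('V')(q), R) = Mul(Mul(4, Add(-5, 4)), Rational(164, 21)) = Mul(Mul(4, -1), Rational(164, 21)) = Mul(-4, Rational(164, 21)) = Rational(-656, 21)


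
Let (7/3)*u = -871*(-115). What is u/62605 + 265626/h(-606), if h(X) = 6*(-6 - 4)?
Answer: -3879619347/876470 ≈ -4426.4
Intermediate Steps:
h(X) = -60 (h(X) = 6*(-10) = -60)
u = 300495/7 (u = 3*(-871*(-115))/7 = (3/7)*100165 = 300495/7 ≈ 42928.)
u/62605 + 265626/h(-606) = (300495/7)/62605 + 265626/(-60) = (300495/7)*(1/62605) + 265626*(-1/60) = 60099/87647 - 44271/10 = -3879619347/876470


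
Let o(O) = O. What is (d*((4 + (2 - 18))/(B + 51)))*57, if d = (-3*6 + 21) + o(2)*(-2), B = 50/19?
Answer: 12996/1019 ≈ 12.754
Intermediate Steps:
B = 50/19 (B = 50*(1/19) = 50/19 ≈ 2.6316)
d = -1 (d = (-3*6 + 21) + 2*(-2) = (-18 + 21) - 4 = 3 - 4 = -1)
(d*((4 + (2 - 18))/(B + 51)))*57 = -(4 + (2 - 18))/(50/19 + 51)*57 = -(4 - 16)/1019/19*57 = -(-12)*19/1019*57 = -1*(-228/1019)*57 = (228/1019)*57 = 12996/1019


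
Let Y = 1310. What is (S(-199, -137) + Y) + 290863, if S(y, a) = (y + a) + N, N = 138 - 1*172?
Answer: 291803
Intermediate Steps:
N = -34 (N = 138 - 172 = -34)
S(y, a) = -34 + a + y (S(y, a) = (y + a) - 34 = (a + y) - 34 = -34 + a + y)
(S(-199, -137) + Y) + 290863 = ((-34 - 137 - 199) + 1310) + 290863 = (-370 + 1310) + 290863 = 940 + 290863 = 291803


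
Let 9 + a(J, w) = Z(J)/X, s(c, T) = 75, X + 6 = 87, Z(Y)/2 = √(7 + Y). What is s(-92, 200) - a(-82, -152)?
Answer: 84 - 10*I*√3/81 ≈ 84.0 - 0.21383*I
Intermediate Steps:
Z(Y) = 2*√(7 + Y)
X = 81 (X = -6 + 87 = 81)
a(J, w) = -9 + 2*√(7 + J)/81 (a(J, w) = -9 + (2*√(7 + J))/81 = -9 + (2*√(7 + J))*(1/81) = -9 + 2*√(7 + J)/81)
s(-92, 200) - a(-82, -152) = 75 - (-9 + 2*√(7 - 82)/81) = 75 - (-9 + 2*√(-75)/81) = 75 - (-9 + 2*(5*I*√3)/81) = 75 - (-9 + 10*I*√3/81) = 75 + (9 - 10*I*√3/81) = 84 - 10*I*√3/81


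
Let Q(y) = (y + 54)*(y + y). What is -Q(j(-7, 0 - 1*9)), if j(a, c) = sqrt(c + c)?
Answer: 36 - 324*I*sqrt(2) ≈ 36.0 - 458.21*I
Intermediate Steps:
j(a, c) = sqrt(2)*sqrt(c) (j(a, c) = sqrt(2*c) = sqrt(2)*sqrt(c))
Q(y) = 2*y*(54 + y) (Q(y) = (54 + y)*(2*y) = 2*y*(54 + y))
-Q(j(-7, 0 - 1*9)) = -2*sqrt(2)*sqrt(0 - 1*9)*(54 + sqrt(2)*sqrt(0 - 1*9)) = -2*sqrt(2)*sqrt(0 - 9)*(54 + sqrt(2)*sqrt(0 - 9)) = -2*sqrt(2)*sqrt(-9)*(54 + sqrt(2)*sqrt(-9)) = -2*sqrt(2)*(3*I)*(54 + sqrt(2)*(3*I)) = -2*3*I*sqrt(2)*(54 + 3*I*sqrt(2)) = -6*I*sqrt(2)*(54 + 3*I*sqrt(2))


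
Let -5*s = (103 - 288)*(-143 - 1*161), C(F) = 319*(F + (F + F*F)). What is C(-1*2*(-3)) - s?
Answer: 26560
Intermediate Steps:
C(F) = 319*F² + 638*F (C(F) = 319*(F + (F + F²)) = 319*(F² + 2*F) = 319*F² + 638*F)
s = -11248 (s = -(103 - 288)*(-143 - 1*161)/5 = -(-37)*(-143 - 161) = -(-37)*(-304) = -⅕*56240 = -11248)
C(-1*2*(-3)) - s = 319*(-1*2*(-3))*(2 - 1*2*(-3)) - 1*(-11248) = 319*(-2*(-3))*(2 - 2*(-3)) + 11248 = 319*6*(2 + 6) + 11248 = 319*6*8 + 11248 = 15312 + 11248 = 26560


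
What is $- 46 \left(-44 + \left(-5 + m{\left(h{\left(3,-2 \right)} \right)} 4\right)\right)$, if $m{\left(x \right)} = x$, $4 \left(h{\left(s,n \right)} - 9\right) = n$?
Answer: $690$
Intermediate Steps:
$h{\left(s,n \right)} = 9 + \frac{n}{4}$
$- 46 \left(-44 + \left(-5 + m{\left(h{\left(3,-2 \right)} \right)} 4\right)\right) = - 46 \left(-44 - \left(5 - \left(9 + \frac{1}{4} \left(-2\right)\right) 4\right)\right) = - 46 \left(-44 - \left(5 - \left(9 - \frac{1}{2}\right) 4\right)\right) = - 46 \left(-44 + \left(-5 + \frac{17}{2} \cdot 4\right)\right) = - 46 \left(-44 + \left(-5 + 34\right)\right) = - 46 \left(-44 + 29\right) = \left(-46\right) \left(-15\right) = 690$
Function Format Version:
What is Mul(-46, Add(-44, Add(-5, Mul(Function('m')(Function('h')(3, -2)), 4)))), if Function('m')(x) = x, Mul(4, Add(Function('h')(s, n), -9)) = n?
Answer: 690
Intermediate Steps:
Function('h')(s, n) = Add(9, Mul(Rational(1, 4), n))
Mul(-46, Add(-44, Add(-5, Mul(Function('m')(Function('h')(3, -2)), 4)))) = Mul(-46, Add(-44, Add(-5, Mul(Add(9, Mul(Rational(1, 4), -2)), 4)))) = Mul(-46, Add(-44, Add(-5, Mul(Add(9, Rational(-1, 2)), 4)))) = Mul(-46, Add(-44, Add(-5, Mul(Rational(17, 2), 4)))) = Mul(-46, Add(-44, Add(-5, 34))) = Mul(-46, Add(-44, 29)) = Mul(-46, -15) = 690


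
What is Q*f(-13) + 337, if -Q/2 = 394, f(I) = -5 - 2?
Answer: 5853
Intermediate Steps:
f(I) = -7
Q = -788 (Q = -2*394 = -788)
Q*f(-13) + 337 = -788*(-7) + 337 = 5516 + 337 = 5853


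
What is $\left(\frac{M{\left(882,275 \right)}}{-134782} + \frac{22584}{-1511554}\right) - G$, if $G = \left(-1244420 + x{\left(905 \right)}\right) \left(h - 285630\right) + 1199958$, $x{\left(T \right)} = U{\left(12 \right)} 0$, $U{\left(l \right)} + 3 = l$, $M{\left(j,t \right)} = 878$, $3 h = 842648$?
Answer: $- \frac{902862759714650751623}{152797703421} \approx -5.9089 \cdot 10^{9}$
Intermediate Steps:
$h = \frac{842648}{3}$ ($h = \frac{1}{3} \cdot 842648 = \frac{842648}{3} \approx 2.8088 \cdot 10^{5}$)
$U{\left(l \right)} = -3 + l$
$x{\left(T \right)} = 0$ ($x{\left(T \right)} = \left(-3 + 12\right) 0 = 9 \cdot 0 = 0$)
$G = \frac{17726629514}{3}$ ($G = \left(-1244420 + 0\right) \left(\frac{842648}{3} - 285630\right) + 1199958 = \left(-1244420\right) \left(- \frac{14242}{3}\right) + 1199958 = \frac{17723029640}{3} + 1199958 = \frac{17726629514}{3} \approx 5.9089 \cdot 10^{9}$)
$\left(\frac{M{\left(882,275 \right)}}{-134782} + \frac{22584}{-1511554}\right) - G = \left(\frac{878}{-134782} + \frac{22584}{-1511554}\right) - \frac{17726629514}{3} = \left(878 \left(- \frac{1}{134782}\right) + 22584 \left(- \frac{1}{1511554}\right)\right) - \frac{17726629514}{3} = \left(- \frac{439}{67391} - \frac{11292}{755777}\right) - \frac{17726629514}{3} = - \frac{1092765275}{50932567807} - \frac{17726629514}{3} = - \frac{902862759714650751623}{152797703421}$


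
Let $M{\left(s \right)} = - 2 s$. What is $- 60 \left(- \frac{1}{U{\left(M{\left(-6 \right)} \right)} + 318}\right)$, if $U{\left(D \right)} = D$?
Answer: $\frac{2}{11} \approx 0.18182$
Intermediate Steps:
$- 60 \left(- \frac{1}{U{\left(M{\left(-6 \right)} \right)} + 318}\right) = - 60 \left(- \frac{1}{\left(-2\right) \left(-6\right) + 318}\right) = - 60 \left(- \frac{1}{12 + 318}\right) = - 60 \left(- \frac{1}{330}\right) = - 60 \left(\left(-1\right) \frac{1}{330}\right) = \left(-60\right) \left(- \frac{1}{330}\right) = \frac{2}{11}$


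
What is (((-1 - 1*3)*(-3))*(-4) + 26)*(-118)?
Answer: 2596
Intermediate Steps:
(((-1 - 1*3)*(-3))*(-4) + 26)*(-118) = (((-1 - 3)*(-3))*(-4) + 26)*(-118) = (-4*(-3)*(-4) + 26)*(-118) = (12*(-4) + 26)*(-118) = (-48 + 26)*(-118) = -22*(-118) = 2596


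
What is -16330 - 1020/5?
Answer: -16534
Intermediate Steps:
-16330 - 1020/5 = -16330 - 1020*⅕ = -16330 - 204 = -16534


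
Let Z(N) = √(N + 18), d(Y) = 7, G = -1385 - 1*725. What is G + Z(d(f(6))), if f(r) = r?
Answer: -2105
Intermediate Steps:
G = -2110 (G = -1385 - 725 = -2110)
Z(N) = √(18 + N)
G + Z(d(f(6))) = -2110 + √(18 + 7) = -2110 + √25 = -2110 + 5 = -2105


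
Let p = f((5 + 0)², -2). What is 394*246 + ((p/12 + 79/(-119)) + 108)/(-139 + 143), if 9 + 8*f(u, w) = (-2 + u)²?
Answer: 553790899/5712 ≈ 96952.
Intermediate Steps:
f(u, w) = -9/8 + (-2 + u)²/8
p = 65 (p = -9/8 + (-2 + (5 + 0)²)²/8 = -9/8 + (-2 + 5²)²/8 = -9/8 + (-2 + 25)²/8 = -9/8 + (⅛)*23² = -9/8 + (⅛)*529 = -9/8 + 529/8 = 65)
394*246 + ((p/12 + 79/(-119)) + 108)/(-139 + 143) = 394*246 + ((65/12 + 79/(-119)) + 108)/(-139 + 143) = 96924 + ((65*(1/12) + 79*(-1/119)) + 108)/4 = 96924 + ((65/12 - 79/119) + 108)*(¼) = 96924 + (6787/1428 + 108)*(¼) = 96924 + (161011/1428)*(¼) = 96924 + 161011/5712 = 553790899/5712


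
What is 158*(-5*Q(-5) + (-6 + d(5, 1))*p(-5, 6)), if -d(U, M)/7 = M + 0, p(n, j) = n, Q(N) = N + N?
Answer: 18170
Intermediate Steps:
Q(N) = 2*N
d(U, M) = -7*M (d(U, M) = -7*(M + 0) = -7*M)
158*(-5*Q(-5) + (-6 + d(5, 1))*p(-5, 6)) = 158*(-10*(-5) + (-6 - 7*1)*(-5)) = 158*(-5*(-10) + (-6 - 7)*(-5)) = 158*(50 - 13*(-5)) = 158*(50 + 65) = 158*115 = 18170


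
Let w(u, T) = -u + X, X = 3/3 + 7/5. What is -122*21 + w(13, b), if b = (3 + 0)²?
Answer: -12863/5 ≈ -2572.6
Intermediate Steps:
b = 9 (b = 3² = 9)
X = 12/5 (X = 3*(⅓) + 7*(⅕) = 1 + 7/5 = 12/5 ≈ 2.4000)
w(u, T) = 12/5 - u (w(u, T) = -u + 12/5 = 12/5 - u)
-122*21 + w(13, b) = -122*21 + (12/5 - 1*13) = -2562 + (12/5 - 13) = -2562 - 53/5 = -12863/5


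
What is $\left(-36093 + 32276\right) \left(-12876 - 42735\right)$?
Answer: $212267187$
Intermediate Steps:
$\left(-36093 + 32276\right) \left(-12876 - 42735\right) = \left(-3817\right) \left(-55611\right) = 212267187$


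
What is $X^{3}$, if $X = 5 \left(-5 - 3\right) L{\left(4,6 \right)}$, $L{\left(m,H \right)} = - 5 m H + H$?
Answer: $94818816000$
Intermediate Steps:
$L{\left(m,H \right)} = H - 5 H m$ ($L{\left(m,H \right)} = - 5 H m + H = H - 5 H m$)
$X = 4560$ ($X = 5 \left(-5 - 3\right) 6 \left(1 - 20\right) = 5 \left(-8\right) 6 \left(1 - 20\right) = - 40 \cdot 6 \left(-19\right) = \left(-40\right) \left(-114\right) = 4560$)
$X^{3} = 4560^{3} = 94818816000$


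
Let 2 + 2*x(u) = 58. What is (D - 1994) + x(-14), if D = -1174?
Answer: -3140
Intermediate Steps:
x(u) = 28 (x(u) = -1 + (½)*58 = -1 + 29 = 28)
(D - 1994) + x(-14) = (-1174 - 1994) + 28 = -3168 + 28 = -3140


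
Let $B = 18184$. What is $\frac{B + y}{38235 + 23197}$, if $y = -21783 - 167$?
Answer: $- \frac{269}{4388} \approx -0.061304$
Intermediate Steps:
$y = -21950$
$\frac{B + y}{38235 + 23197} = \frac{18184 - 21950}{38235 + 23197} = - \frac{3766}{61432} = \left(-3766\right) \frac{1}{61432} = - \frac{269}{4388}$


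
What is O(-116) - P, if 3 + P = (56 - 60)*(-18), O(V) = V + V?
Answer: -301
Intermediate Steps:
O(V) = 2*V
P = 69 (P = -3 + (56 - 60)*(-18) = -3 - 4*(-18) = -3 + 72 = 69)
O(-116) - P = 2*(-116) - 1*69 = -232 - 69 = -301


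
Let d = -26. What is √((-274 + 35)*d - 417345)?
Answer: I*√411131 ≈ 641.2*I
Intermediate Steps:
√((-274 + 35)*d - 417345) = √((-274 + 35)*(-26) - 417345) = √(-239*(-26) - 417345) = √(6214 - 417345) = √(-411131) = I*√411131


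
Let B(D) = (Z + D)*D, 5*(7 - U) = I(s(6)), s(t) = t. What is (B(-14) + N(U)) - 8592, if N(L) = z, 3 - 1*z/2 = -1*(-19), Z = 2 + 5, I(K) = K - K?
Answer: -8526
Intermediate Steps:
I(K) = 0
Z = 7
z = -32 (z = 6 - (-2)*(-19) = 6 - 2*19 = 6 - 38 = -32)
U = 7 (U = 7 - ⅕*0 = 7 + 0 = 7)
N(L) = -32
B(D) = D*(7 + D) (B(D) = (7 + D)*D = D*(7 + D))
(B(-14) + N(U)) - 8592 = (-14*(7 - 14) - 32) - 8592 = (-14*(-7) - 32) - 8592 = (98 - 32) - 8592 = 66 - 8592 = -8526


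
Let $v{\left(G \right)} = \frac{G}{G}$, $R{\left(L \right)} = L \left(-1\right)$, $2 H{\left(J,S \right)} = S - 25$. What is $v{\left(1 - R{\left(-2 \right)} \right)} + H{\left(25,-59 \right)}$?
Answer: $-41$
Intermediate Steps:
$H{\left(J,S \right)} = - \frac{25}{2} + \frac{S}{2}$ ($H{\left(J,S \right)} = \frac{S - 25}{2} = \frac{-25 + S}{2} = - \frac{25}{2} + \frac{S}{2}$)
$R{\left(L \right)} = - L$
$v{\left(G \right)} = 1$
$v{\left(1 - R{\left(-2 \right)} \right)} + H{\left(25,-59 \right)} = 1 + \left(- \frac{25}{2} + \frac{1}{2} \left(-59\right)\right) = 1 - 42 = -41$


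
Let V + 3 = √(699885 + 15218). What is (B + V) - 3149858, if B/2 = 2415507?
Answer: 1681153 + √715103 ≈ 1.6820e+6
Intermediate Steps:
B = 4831014 (B = 2*2415507 = 4831014)
V = -3 + √715103 (V = -3 + √(699885 + 15218) = -3 + √715103 ≈ 842.64)
(B + V) - 3149858 = (4831014 + (-3 + √715103)) - 3149858 = (4831011 + √715103) - 3149858 = 1681153 + √715103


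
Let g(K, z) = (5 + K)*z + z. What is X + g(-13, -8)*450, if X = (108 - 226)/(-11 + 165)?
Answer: 1940341/77 ≈ 25199.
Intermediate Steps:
g(K, z) = z + z*(5 + K) (g(K, z) = z*(5 + K) + z = z + z*(5 + K))
X = -59/77 (X = -118/154 = -118*1/154 = -59/77 ≈ -0.76623)
X + g(-13, -8)*450 = -59/77 - 8*(6 - 13)*450 = -59/77 - 8*(-7)*450 = -59/77 + 56*450 = -59/77 + 25200 = 1940341/77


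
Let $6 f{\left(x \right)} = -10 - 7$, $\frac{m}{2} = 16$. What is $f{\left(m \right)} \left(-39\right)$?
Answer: $\frac{221}{2} \approx 110.5$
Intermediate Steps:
$m = 32$ ($m = 2 \cdot 16 = 32$)
$f{\left(x \right)} = - \frac{17}{6}$ ($f{\left(x \right)} = \frac{-10 - 7}{6} = \frac{1}{6} \left(-17\right) = - \frac{17}{6}$)
$f{\left(m \right)} \left(-39\right) = \left(- \frac{17}{6}\right) \left(-39\right) = \frac{221}{2}$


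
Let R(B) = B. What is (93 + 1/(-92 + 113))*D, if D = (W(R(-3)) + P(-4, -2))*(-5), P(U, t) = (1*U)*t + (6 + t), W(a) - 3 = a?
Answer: -39080/7 ≈ -5582.9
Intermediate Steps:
W(a) = 3 + a
P(U, t) = 6 + t + U*t (P(U, t) = U*t + (6 + t) = 6 + t + U*t)
D = -60 (D = ((3 - 3) + (6 - 2 - 4*(-2)))*(-5) = (0 + (6 - 2 + 8))*(-5) = (0 + 12)*(-5) = 12*(-5) = -60)
(93 + 1/(-92 + 113))*D = (93 + 1/(-92 + 113))*(-60) = (93 + 1/21)*(-60) = (1954/21)*(-60) = -39080/7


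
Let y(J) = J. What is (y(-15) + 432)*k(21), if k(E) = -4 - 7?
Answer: -4587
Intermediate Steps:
k(E) = -11
(y(-15) + 432)*k(21) = (-15 + 432)*(-11) = 417*(-11) = -4587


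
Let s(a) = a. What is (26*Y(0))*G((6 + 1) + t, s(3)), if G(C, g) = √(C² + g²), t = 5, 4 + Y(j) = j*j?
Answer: -312*√17 ≈ -1286.4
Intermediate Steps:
Y(j) = -4 + j² (Y(j) = -4 + j*j = -4 + j²)
(26*Y(0))*G((6 + 1) + t, s(3)) = (26*(-4 + 0²))*√(((6 + 1) + 5)² + 3²) = (26*(-4 + 0))*√((7 + 5)² + 9) = (26*(-4))*√(12² + 9) = -104*√(144 + 9) = -312*√17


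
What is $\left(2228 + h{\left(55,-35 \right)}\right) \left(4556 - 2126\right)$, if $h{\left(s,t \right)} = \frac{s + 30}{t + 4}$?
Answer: $\frac{167628690}{31} \approx 5.4074 \cdot 10^{6}$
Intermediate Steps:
$h{\left(s,t \right)} = \frac{30 + s}{4 + t}$
$\left(2228 + h{\left(55,-35 \right)}\right) \left(4556 - 2126\right) = \left(2228 + \frac{30 + 55}{4 - 35}\right) \left(4556 - 2126\right) = \left(2228 + \frac{1}{-31} \cdot 85\right) 2430 = \left(2228 - \frac{85}{31}\right) 2430 = \frac{68983}{31} \cdot 2430 = \frac{167628690}{31}$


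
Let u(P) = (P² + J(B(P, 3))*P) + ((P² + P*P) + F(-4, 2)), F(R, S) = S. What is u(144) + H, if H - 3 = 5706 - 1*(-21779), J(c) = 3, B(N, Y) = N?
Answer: 90130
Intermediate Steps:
u(P) = 2 + 3*P + 3*P² (u(P) = (P² + 3*P) + ((P² + P*P) + 2) = (P² + 3*P) + ((P² + P²) + 2) = (P² + 3*P) + (2*P² + 2) = (P² + 3*P) + (2 + 2*P²) = 2 + 3*P + 3*P²)
H = 27488 (H = 3 + (5706 - 1*(-21779)) = 3 + (5706 + 21779) = 3 + 27485 = 27488)
u(144) + H = (2 + 3*144 + 3*144²) + 27488 = (2 + 432 + 3*20736) + 27488 = (2 + 432 + 62208) + 27488 = 62642 + 27488 = 90130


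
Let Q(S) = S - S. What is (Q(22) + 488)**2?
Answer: 238144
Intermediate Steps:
Q(S) = 0
(Q(22) + 488)**2 = (0 + 488)**2 = 488**2 = 238144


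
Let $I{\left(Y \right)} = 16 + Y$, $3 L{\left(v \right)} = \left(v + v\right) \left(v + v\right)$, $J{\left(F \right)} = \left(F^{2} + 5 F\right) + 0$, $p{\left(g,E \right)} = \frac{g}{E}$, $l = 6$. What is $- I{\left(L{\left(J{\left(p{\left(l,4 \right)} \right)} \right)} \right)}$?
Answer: $- \frac{571}{4} \approx -142.75$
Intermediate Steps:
$J{\left(F \right)} = F^{2} + 5 F$
$L{\left(v \right)} = \frac{4 v^{2}}{3}$ ($L{\left(v \right)} = \frac{\left(v + v\right) \left(v + v\right)}{3} = \frac{2 v 2 v}{3} = \frac{4 v^{2}}{3}$)
$- I{\left(L{\left(J{\left(p{\left(l,4 \right)} \right)} \right)} \right)} = - (16 + \frac{4 \left(\frac{6}{4} \left(5 + \frac{6}{4}\right)\right)^{2}}{3}) = - (16 + \frac{4 \left(6 \cdot \frac{1}{4} \left(5 + 6 \cdot \frac{1}{4}\right)\right)^{2}}{3}) = - (16 + \frac{4 \left(\frac{3 \left(5 + \frac{3}{2}\right)}{2}\right)^{2}}{3}) = - (16 + \frac{4 \left(\frac{3}{2} \cdot \frac{13}{2}\right)^{2}}{3}) = - (16 + \frac{4 \left(\frac{39}{4}\right)^{2}}{3}) = - (16 + \frac{4}{3} \cdot \frac{1521}{16}) = - (16 + \frac{507}{4}) = \left(-1\right) \frac{571}{4} = - \frac{571}{4}$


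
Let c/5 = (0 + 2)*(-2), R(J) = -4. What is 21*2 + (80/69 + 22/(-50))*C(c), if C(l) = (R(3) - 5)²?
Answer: 57657/575 ≈ 100.27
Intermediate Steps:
c = -20 (c = 5*((0 + 2)*(-2)) = 5*(2*(-2)) = 5*(-4) = -20)
C(l) = 81 (C(l) = (-4 - 5)² = (-9)² = 81)
21*2 + (80/69 + 22/(-50))*C(c) = 21*2 + (80/69 + 22/(-50))*81 = 42 + (80*(1/69) + 22*(-1/50))*81 = 42 + (80/69 - 11/25)*81 = 42 + (1241/1725)*81 = 42 + 33507/575 = 57657/575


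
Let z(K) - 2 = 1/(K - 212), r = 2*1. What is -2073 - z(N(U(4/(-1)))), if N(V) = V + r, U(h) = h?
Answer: -444049/214 ≈ -2075.0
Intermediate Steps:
r = 2
N(V) = 2 + V (N(V) = V + 2 = 2 + V)
z(K) = 2 + 1/(-212 + K) (z(K) = 2 + 1/(K - 212) = 2 + 1/(-212 + K))
-2073 - z(N(U(4/(-1)))) = -2073 - (-423 + 2*(2 + 4/(-1)))/(-212 + (2 + 4/(-1))) = -2073 - (-423 + 2*(2 + 4*(-1)))/(-212 + (2 + 4*(-1))) = -2073 - (-423 + 2*(2 - 4))/(-212 + (2 - 4)) = -2073 - (-423 + 2*(-2))/(-212 - 2) = -2073 - (-423 - 4)/(-214) = -2073 - (-1)*(-427)/214 = -2073 - 1*427/214 = -2073 - 427/214 = -444049/214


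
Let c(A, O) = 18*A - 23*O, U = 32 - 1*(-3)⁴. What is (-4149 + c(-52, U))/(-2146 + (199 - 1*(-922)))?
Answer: 3958/1025 ≈ 3.8615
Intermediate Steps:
U = -49 (U = 32 - 1*81 = 32 - 81 = -49)
c(A, O) = -23*O + 18*A
(-4149 + c(-52, U))/(-2146 + (199 - 1*(-922))) = (-4149 + (-23*(-49) + 18*(-52)))/(-2146 + (199 - 1*(-922))) = (-4149 + (1127 - 936))/(-2146 + (199 + 922)) = (-4149 + 191)/(-2146 + 1121) = -3958/(-1025) = -3958*(-1/1025) = 3958/1025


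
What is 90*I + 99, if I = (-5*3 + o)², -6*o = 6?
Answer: 23139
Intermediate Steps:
o = -1 (o = -⅙*6 = -1)
I = 256 (I = (-5*3 - 1)² = (-15 - 1)² = (-16)² = 256)
90*I + 99 = 90*256 + 99 = 23040 + 99 = 23139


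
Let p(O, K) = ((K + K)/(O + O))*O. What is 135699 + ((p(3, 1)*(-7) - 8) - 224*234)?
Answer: 83268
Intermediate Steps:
p(O, K) = K (p(O, K) = ((2*K)/((2*O)))*O = ((2*K)*(1/(2*O)))*O = (K/O)*O = K)
135699 + ((p(3, 1)*(-7) - 8) - 224*234) = 135699 + ((1*(-7) - 8) - 224*234) = 135699 + ((-7 - 8) - 52416) = 135699 + (-15 - 52416) = 135699 - 52431 = 83268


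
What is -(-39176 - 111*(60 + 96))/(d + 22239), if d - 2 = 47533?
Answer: 974/1203 ≈ 0.80964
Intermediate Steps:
d = 47535 (d = 2 + 47533 = 47535)
-(-39176 - 111*(60 + 96))/(d + 22239) = -(-39176 - 111*(60 + 96))/(47535 + 22239) = -(-39176 - 111*156)/69774 = -(-39176 - 1*17316)/69774 = -(-39176 - 17316)/69774 = -(-56492)/69774 = -1*(-974/1203) = 974/1203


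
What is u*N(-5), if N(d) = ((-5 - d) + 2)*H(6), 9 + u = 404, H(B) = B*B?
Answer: 28440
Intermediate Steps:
H(B) = B**2
u = 395 (u = -9 + 404 = 395)
N(d) = -108 - 36*d (N(d) = ((-5 - d) + 2)*6**2 = (-3 - d)*36 = -108 - 36*d)
u*N(-5) = 395*(-108 - 36*(-5)) = 395*(-108 + 180) = 395*72 = 28440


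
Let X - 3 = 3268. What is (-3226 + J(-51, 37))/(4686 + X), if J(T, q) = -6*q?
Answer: -3448/7957 ≈ -0.43333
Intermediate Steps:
X = 3271 (X = 3 + 3268 = 3271)
(-3226 + J(-51, 37))/(4686 + X) = (-3226 - 6*37)/(4686 + 3271) = (-3226 - 222)/7957 = -3448*1/7957 = -3448/7957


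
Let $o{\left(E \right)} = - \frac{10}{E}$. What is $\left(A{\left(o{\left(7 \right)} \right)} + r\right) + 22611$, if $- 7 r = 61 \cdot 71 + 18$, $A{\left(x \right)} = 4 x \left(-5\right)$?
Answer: $\frac{154128}{7} \approx 22018.0$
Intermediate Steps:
$A{\left(x \right)} = - 20 x$
$r = - \frac{4349}{7}$ ($r = - \frac{61 \cdot 71 + 18}{7} = - \frac{4331 + 18}{7} = \left(- \frac{1}{7}\right) 4349 = - \frac{4349}{7} \approx -621.29$)
$\left(A{\left(o{\left(7 \right)} \right)} + r\right) + 22611 = \left(- 20 \left(- \frac{10}{7}\right) - \frac{4349}{7}\right) + 22611 = \left(- 20 \left(\left(-10\right) \frac{1}{7}\right) - \frac{4349}{7}\right) + 22611 = \left(\left(-20\right) \left(- \frac{10}{7}\right) - \frac{4349}{7}\right) + 22611 = \left(\frac{200}{7} - \frac{4349}{7}\right) + 22611 = - \frac{4149}{7} + 22611 = \frac{154128}{7}$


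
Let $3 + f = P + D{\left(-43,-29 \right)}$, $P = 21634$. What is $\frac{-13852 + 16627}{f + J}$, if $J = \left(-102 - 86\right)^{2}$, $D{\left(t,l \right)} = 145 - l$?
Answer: $\frac{2775}{57149} \approx 0.048557$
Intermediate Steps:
$J = 35344$ ($J = \left(-188\right)^{2} = 35344$)
$f = 21805$ ($f = -3 + \left(21634 + \left(145 - -29\right)\right) = -3 + \left(21634 + \left(145 + 29\right)\right) = -3 + \left(21634 + 174\right) = -3 + 21808 = 21805$)
$\frac{-13852 + 16627}{f + J} = \frac{-13852 + 16627}{21805 + 35344} = \frac{2775}{57149}$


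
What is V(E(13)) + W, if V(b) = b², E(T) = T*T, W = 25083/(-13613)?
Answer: 388775810/13613 ≈ 28559.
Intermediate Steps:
W = -25083/13613 (W = 25083*(-1/13613) = -25083/13613 ≈ -1.8426)
E(T) = T²
V(E(13)) + W = (13²)² - 25083/13613 = 169² - 25083/13613 = 28561 - 25083/13613 = 388775810/13613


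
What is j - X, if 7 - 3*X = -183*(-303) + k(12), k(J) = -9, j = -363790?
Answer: -1035937/3 ≈ -3.4531e+5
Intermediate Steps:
X = -55433/3 (X = 7/3 - (-183*(-303) - 9)/3 = 7/3 - (55449 - 9)/3 = 7/3 - ⅓*55440 = 7/3 - 18480 = -55433/3 ≈ -18478.)
j - X = -363790 - 1*(-55433/3) = -363790 + 55433/3 = -1035937/3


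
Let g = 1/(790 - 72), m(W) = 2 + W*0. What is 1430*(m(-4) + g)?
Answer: 1027455/359 ≈ 2862.0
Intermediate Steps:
m(W) = 2 (m(W) = 2 + 0 = 2)
g = 1/718 ≈ 0.0013928
1430*(m(-4) + g) = 1430*(2 + 1/718) = 1430*(1437/718) = 1027455/359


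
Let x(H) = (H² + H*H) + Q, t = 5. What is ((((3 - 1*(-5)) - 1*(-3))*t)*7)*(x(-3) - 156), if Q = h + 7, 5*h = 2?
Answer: -50281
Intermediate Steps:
h = ⅖ (h = (⅕)*2 = ⅖ ≈ 0.40000)
Q = 37/5 (Q = ⅖ + 7 = 37/5 ≈ 7.4000)
x(H) = 37/5 + 2*H² (x(H) = (H² + H*H) + 37/5 = (H² + H²) + 37/5 = 2*H² + 37/5 = 37/5 + 2*H²)
((((3 - 1*(-5)) - 1*(-3))*t)*7)*(x(-3) - 156) = ((((3 - 1*(-5)) - 1*(-3))*5)*7)*((37/5 + 2*(-3)²) - 156) = ((((3 + 5) + 3)*5)*7)*((37/5 + 2*9) - 156) = (((8 + 3)*5)*7)*((37/5 + 18) - 156) = ((11*5)*7)*(127/5 - 156) = (55*7)*(-653/5) = 385*(-653/5) = -50281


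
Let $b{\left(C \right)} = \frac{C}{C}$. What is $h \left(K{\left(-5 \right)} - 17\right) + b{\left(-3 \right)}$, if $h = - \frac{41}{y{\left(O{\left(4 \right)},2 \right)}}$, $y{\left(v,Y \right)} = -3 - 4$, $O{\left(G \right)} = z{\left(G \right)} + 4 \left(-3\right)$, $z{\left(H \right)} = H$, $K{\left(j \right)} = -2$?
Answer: $- \frac{772}{7} \approx -110.29$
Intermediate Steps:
$b{\left(C \right)} = 1$
$O{\left(G \right)} = -12 + G$ ($O{\left(G \right)} = G + 4 \left(-3\right) = G - 12 = -12 + G$)
$y{\left(v,Y \right)} = -7$ ($y{\left(v,Y \right)} = -3 - 4 = -7$)
$h = \frac{41}{7}$ ($h = - \frac{41}{-7} = \left(-41\right) \left(- \frac{1}{7}\right) = \frac{41}{7} \approx 5.8571$)
$h \left(K{\left(-5 \right)} - 17\right) + b{\left(-3 \right)} = \frac{41 \left(-2 - 17\right)}{7} + 1 = \frac{41}{7} \left(-19\right) + 1 = - \frac{779}{7} + 1 = - \frac{772}{7}$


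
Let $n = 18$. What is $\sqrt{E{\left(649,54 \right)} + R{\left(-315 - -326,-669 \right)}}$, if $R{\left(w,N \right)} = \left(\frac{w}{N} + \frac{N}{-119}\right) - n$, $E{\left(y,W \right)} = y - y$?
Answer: $\frac{i \sqrt{78555835806}}{79611} \approx 3.5206 i$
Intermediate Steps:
$E{\left(y,W \right)} = 0$
$R{\left(w,N \right)} = -18 - \frac{N}{119} + \frac{w}{N}$ ($R{\left(w,N \right)} = \left(\frac{w}{N} + \frac{N}{-119}\right) - 18 = \left(\frac{w}{N} + N \left(- \frac{1}{119}\right)\right) - 18 = \left(\frac{w}{N} - \frac{N}{119}\right) - 18 = \left(- \frac{N}{119} + \frac{w}{N}\right) - 18 = -18 - \frac{N}{119} + \frac{w}{N}$)
$\sqrt{E{\left(649,54 \right)} + R{\left(-315 - -326,-669 \right)}} = \sqrt{0 - \left(\frac{1473}{119} - \frac{-315 - -326}{-669}\right)} = \sqrt{0 + \left(-18 + \frac{669}{119} + \left(-315 + 326\right) \left(- \frac{1}{669}\right)\right)} = \sqrt{0 + \left(-18 + \frac{669}{119} + 11 \left(- \frac{1}{669}\right)\right)} = \sqrt{0 - \frac{986746}{79611}} = \sqrt{- \frac{986746}{79611}} = \frac{i \sqrt{78555835806}}{79611}$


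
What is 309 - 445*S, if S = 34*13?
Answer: -196381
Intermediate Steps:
S = 442
309 - 445*S = 309 - 445*442 = 309 - 196690 = -196381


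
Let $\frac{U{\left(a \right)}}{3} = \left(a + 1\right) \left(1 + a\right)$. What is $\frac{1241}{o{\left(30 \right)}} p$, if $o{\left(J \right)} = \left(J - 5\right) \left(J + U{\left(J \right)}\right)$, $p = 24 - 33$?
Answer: $- \frac{3723}{24275} \approx -0.15337$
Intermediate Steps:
$p = -9$ ($p = 24 - 33 = -9$)
$U{\left(a \right)} = 3 \left(1 + a\right)^{2}$ ($U{\left(a \right)} = 3 \left(a + 1\right) \left(1 + a\right) = 3 \left(1 + a\right) \left(1 + a\right) = 3 \left(1 + a\right)^{2}$)
$o{\left(J \right)} = \left(-5 + J\right) \left(J + 3 \left(1 + J\right)^{2}\right)$ ($o{\left(J \right)} = \left(J - 5\right) \left(J + 3 \left(1 + J\right)^{2}\right) = \left(-5 + J\right) \left(J + 3 \left(1 + J\right)^{2}\right)$)
$\frac{1241}{o{\left(30 \right)}} p = \frac{1241}{-15 - 960 - 8 \cdot 30^{2} + 3 \cdot 30^{3}} \left(-9\right) = \frac{1241}{-15 - 960 - 7200 + 3 \cdot 27000} \left(-9\right) = \frac{1241}{-15 - 960 - 7200 + 81000} \left(-9\right) = \frac{1241}{72825} \left(-9\right) = - \frac{3723}{24275}$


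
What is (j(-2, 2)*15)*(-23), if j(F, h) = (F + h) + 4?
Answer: -1380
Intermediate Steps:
j(F, h) = 4 + F + h
(j(-2, 2)*15)*(-23) = ((4 - 2 + 2)*15)*(-23) = (4*15)*(-23) = 60*(-23) = -1380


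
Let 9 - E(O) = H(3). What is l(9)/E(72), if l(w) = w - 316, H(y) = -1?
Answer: -307/10 ≈ -30.700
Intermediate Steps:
l(w) = -316 + w
E(O) = 10 (E(O) = 9 - 1*(-1) = 9 + 1 = 10)
l(9)/E(72) = (-316 + 9)/10 = -307*⅒ = -307/10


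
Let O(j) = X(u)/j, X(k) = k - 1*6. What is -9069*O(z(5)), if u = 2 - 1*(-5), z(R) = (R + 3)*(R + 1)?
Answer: -3023/16 ≈ -188.94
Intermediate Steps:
z(R) = (1 + R)*(3 + R) (z(R) = (3 + R)*(1 + R) = (1 + R)*(3 + R))
u = 7 (u = 2 + 5 = 7)
X(k) = -6 + k (X(k) = k - 6 = -6 + k)
O(j) = 1/j (O(j) = (-6 + 7)/j = 1/j)
-9069*O(z(5)) = -9069/(3 + 5² + 4*5) = -9069/(3 + 25 + 20) = -9069/48 = -9069*1/48 = -3023/16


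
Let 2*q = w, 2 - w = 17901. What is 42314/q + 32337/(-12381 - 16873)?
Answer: -3054507475/523617346 ≈ -5.8335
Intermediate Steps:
w = -17899 (w = 2 - 1*17901 = 2 - 17901 = -17899)
q = -17899/2 (q = (½)*(-17899) = -17899/2 ≈ -8949.5)
42314/q + 32337/(-12381 - 16873) = 42314/(-17899/2) + 32337/(-12381 - 16873) = 42314*(-2/17899) + 32337/(-29254) = -84628/17899 + 32337*(-1/29254) = -84628/17899 - 32337/29254 = -3054507475/523617346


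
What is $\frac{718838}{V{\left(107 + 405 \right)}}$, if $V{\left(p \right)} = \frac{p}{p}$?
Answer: $718838$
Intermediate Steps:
$V{\left(p \right)} = 1$
$\frac{718838}{V{\left(107 + 405 \right)}} = \frac{718838}{1} = 718838 \cdot 1 = 718838$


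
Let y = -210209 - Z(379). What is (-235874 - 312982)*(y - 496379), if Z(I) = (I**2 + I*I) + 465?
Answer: 545746730760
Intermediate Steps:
Z(I) = 465 + 2*I**2 (Z(I) = (I**2 + I**2) + 465 = 2*I**2 + 465 = 465 + 2*I**2)
y = -497956 (y = -210209 - (465 + 2*379**2) = -210209 - (465 + 2*143641) = -210209 - (465 + 287282) = -210209 - 1*287747 = -210209 - 287747 = -497956)
(-235874 - 312982)*(y - 496379) = (-235874 - 312982)*(-497956 - 496379) = -548856*(-994335) = 545746730760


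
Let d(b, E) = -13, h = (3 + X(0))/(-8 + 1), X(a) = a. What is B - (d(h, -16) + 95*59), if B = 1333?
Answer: -4259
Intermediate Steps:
h = -3/7 (h = (3 + 0)/(-8 + 1) = 3/(-7) = 3*(-1/7) = -3/7 ≈ -0.42857)
B - (d(h, -16) + 95*59) = 1333 - (-13 + 95*59) = 1333 - (-13 + 5605) = 1333 - 1*5592 = 1333 - 5592 = -4259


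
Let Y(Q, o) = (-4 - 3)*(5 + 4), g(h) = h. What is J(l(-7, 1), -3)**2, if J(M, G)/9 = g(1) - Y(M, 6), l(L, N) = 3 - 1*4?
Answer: 331776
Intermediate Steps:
l(L, N) = -1 (l(L, N) = 3 - 4 = -1)
Y(Q, o) = -63 (Y(Q, o) = -7*9 = -63)
J(M, G) = 576 (J(M, G) = 9*(1 - 1*(-63)) = 9*(1 + 63) = 9*64 = 576)
J(l(-7, 1), -3)**2 = 576**2 = 331776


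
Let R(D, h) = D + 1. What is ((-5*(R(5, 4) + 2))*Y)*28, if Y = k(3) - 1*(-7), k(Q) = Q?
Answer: -11200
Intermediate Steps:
R(D, h) = 1 + D
Y = 10 (Y = 3 - 1*(-7) = 3 + 7 = 10)
((-5*(R(5, 4) + 2))*Y)*28 = (-5*((1 + 5) + 2)*10)*28 = (-5*(6 + 2)*10)*28 = (-5*8*10)*28 = -40*10*28 = -400*28 = -11200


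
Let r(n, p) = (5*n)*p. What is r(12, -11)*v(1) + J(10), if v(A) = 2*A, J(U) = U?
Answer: -1310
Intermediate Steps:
r(n, p) = 5*n*p
r(12, -11)*v(1) + J(10) = (5*12*(-11))*(2*1) + 10 = -660*2 + 10 = -1320 + 10 = -1310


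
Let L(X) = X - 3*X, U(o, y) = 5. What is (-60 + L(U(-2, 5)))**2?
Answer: 4900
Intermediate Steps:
L(X) = -2*X
(-60 + L(U(-2, 5)))**2 = (-60 - 2*5)**2 = (-60 - 10)**2 = (-70)**2 = 4900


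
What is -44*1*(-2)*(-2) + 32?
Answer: -144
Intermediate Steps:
-44*1*(-2)*(-2) + 32 = -(-88)*(-2) + 32 = -44*4 + 32 = -176 + 32 = -144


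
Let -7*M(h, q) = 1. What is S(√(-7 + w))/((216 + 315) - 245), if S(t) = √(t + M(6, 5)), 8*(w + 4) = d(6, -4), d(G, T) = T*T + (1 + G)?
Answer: √(-28 + 49*I*√130)/4004 ≈ 0.004071 + 0.0042801*I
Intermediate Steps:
M(h, q) = -⅐ (M(h, q) = -⅐*1 = -⅐)
d(G, T) = 1 + G + T² (d(G, T) = T² + (1 + G) = 1 + G + T²)
w = -9/8 (w = -4 + (1 + 6 + (-4)²)/8 = -4 + (1 + 6 + 16)/8 = -4 + (⅛)*23 = -4 + 23/8 = -9/8 ≈ -1.1250)
S(t) = √(-⅐ + t) (S(t) = √(t - ⅐) = √(-⅐ + t))
S(√(-7 + w))/((216 + 315) - 245) = (√(-7 + 49*√(-7 - 9/8))/7)/((216 + 315) - 245) = (√(-7 + 49*√(-65/8))/7)/(531 - 245) = (√(-7 + 49*(I*√130/4))/7)/286 = (√(-7 + 49*I*√130/4)/7)*(1/286) = √(-7 + 49*I*√130/4)/2002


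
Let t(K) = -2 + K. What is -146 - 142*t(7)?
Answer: -856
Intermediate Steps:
-146 - 142*t(7) = -146 - 142*(-2 + 7) = -146 - 142*5 = -146 - 710 = -856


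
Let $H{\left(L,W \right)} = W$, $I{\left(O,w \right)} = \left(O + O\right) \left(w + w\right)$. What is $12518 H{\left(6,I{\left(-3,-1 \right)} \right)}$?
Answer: $150216$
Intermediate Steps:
$I{\left(O,w \right)} = 4 O w$ ($I{\left(O,w \right)} = 2 O 2 w = 4 O w$)
$12518 H{\left(6,I{\left(-3,-1 \right)} \right)} = 12518 \cdot 4 \left(-3\right) \left(-1\right) = 12518 \cdot 12 = 150216$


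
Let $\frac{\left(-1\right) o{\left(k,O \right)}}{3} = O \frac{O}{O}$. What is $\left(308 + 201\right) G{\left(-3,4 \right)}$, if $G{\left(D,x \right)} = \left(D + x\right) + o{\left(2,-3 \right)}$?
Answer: $5090$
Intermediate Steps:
$o{\left(k,O \right)} = - 3 O$ ($o{\left(k,O \right)} = - 3 O \frac{O}{O} = - 3 O 1 = - 3 O$)
$G{\left(D,x \right)} = 9 + D + x$ ($G{\left(D,x \right)} = \left(D + x\right) - -9 = \left(D + x\right) + 9 = 9 + D + x$)
$\left(308 + 201\right) G{\left(-3,4 \right)} = \left(308 + 201\right) \left(9 - 3 + 4\right) = 509 \cdot 10 = 5090$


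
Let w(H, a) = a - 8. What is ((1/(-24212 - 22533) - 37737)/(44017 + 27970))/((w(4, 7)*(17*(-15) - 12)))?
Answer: -1764016066/898463628105 ≈ -0.0019634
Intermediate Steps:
w(H, a) = -8 + a
((1/(-24212 - 22533) - 37737)/(44017 + 27970))/((w(4, 7)*(17*(-15) - 12))) = ((1/(-24212 - 22533) - 37737)/(44017 + 27970))/(((-8 + 7)*(17*(-15) - 12))) = ((1/(-46745) - 37737)/71987)/((-(-255 - 12))) = ((-1/46745 - 37737)*(1/71987))/((-1*(-267))) = -1764016066/46745*1/71987/267 = -1764016066/3365032315*1/267 = -1764016066/898463628105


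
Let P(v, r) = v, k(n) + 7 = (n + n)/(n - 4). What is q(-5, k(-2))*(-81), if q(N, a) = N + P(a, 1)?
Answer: 918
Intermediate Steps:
k(n) = -7 + 2*n/(-4 + n) (k(n) = -7 + (n + n)/(n - 4) = -7 + (2*n)/(-4 + n) = -7 + 2*n/(-4 + n))
q(N, a) = N + a
q(-5, k(-2))*(-81) = (-5 + (28 - 5*(-2))/(-4 - 2))*(-81) = (-5 + (28 + 10)/(-6))*(-81) = (-5 - ⅙*38)*(-81) = (-5 - 19/3)*(-81) = -34/3*(-81) = 918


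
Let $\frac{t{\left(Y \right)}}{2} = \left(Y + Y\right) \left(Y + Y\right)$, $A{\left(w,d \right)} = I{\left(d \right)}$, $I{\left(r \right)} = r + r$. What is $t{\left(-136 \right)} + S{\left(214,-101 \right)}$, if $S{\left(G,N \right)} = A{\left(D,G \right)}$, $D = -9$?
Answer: $148396$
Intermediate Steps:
$I{\left(r \right)} = 2 r$
$A{\left(w,d \right)} = 2 d$
$S{\left(G,N \right)} = 2 G$
$t{\left(Y \right)} = 8 Y^{2}$ ($t{\left(Y \right)} = 2 \left(Y + Y\right) \left(Y + Y\right) = 2 \cdot 2 Y 2 Y = 2 \cdot 4 Y^{2} = 8 Y^{2}$)
$t{\left(-136 \right)} + S{\left(214,-101 \right)} = 8 \left(-136\right)^{2} + 2 \cdot 214 = 8 \cdot 18496 + 428 = 147968 + 428 = 148396$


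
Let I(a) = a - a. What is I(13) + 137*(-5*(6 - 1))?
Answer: -3425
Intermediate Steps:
I(a) = 0
I(13) + 137*(-5*(6 - 1)) = 0 + 137*(-5*(6 - 1)) = 0 + 137*(-5*5) = 0 + 137*(-25) = 0 - 3425 = -3425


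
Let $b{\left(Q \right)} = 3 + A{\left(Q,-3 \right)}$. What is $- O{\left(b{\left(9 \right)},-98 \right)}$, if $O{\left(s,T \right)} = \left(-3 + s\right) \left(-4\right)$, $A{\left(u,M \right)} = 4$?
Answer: $16$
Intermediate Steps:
$b{\left(Q \right)} = 7$ ($b{\left(Q \right)} = 3 + 4 = 7$)
$O{\left(s,T \right)} = 12 - 4 s$
$- O{\left(b{\left(9 \right)},-98 \right)} = - (12 - 28) = \left(-1\right) \left(-16\right) = 16$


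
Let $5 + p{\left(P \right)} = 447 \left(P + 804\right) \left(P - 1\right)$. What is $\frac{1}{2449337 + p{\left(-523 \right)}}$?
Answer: $- \frac{1}{63368736} \approx -1.5781 \cdot 10^{-8}$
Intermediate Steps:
$p{\left(P \right)} = -5 + \left(-1 + P\right) \left(359388 + 447 P\right)$ ($p{\left(P \right)} = -5 + 447 \left(P + 804\right) \left(P - 1\right) = -5 + 447 \left(804 + P\right) \left(-1 + P\right) = -5 + \left(359388 + 447 P\right) \left(-1 + P\right) = -5 + \left(-1 + P\right) \left(359388 + 447 P\right)$)
$\frac{1}{2449337 + p{\left(-523 \right)}} = \frac{1}{2449337 + \left(-359393 + 447 \left(-523\right)^{2} + 358941 \left(-523\right)\right)} = \frac{1}{2449337 - 65818073} = \frac{1}{-63368736} = - \frac{1}{63368736}$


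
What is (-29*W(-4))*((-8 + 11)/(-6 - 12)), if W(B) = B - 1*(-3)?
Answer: -29/6 ≈ -4.8333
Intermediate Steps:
W(B) = 3 + B (W(B) = B + 3 = 3 + B)
(-29*W(-4))*((-8 + 11)/(-6 - 12)) = (-29*(3 - 4))*((-8 + 11)/(-6 - 12)) = (-29*(-1))*(3/(-18)) = 29*(3*(-1/18)) = 29*(-⅙) = -29/6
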